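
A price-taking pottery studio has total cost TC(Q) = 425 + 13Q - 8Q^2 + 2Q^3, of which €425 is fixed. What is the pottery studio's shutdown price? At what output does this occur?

€5 per unit, at Q = 2

The shutdown price is the minimum of AVC. VC = 13Q - 8Q^2 + 2Q^3, so AVC = 13 - 8Q + 2Q^2.
dAVC/dQ = -8 + 4Q = 0 gives Q = 2. min AVC = 13 - 8·2 + 2·2^2 = 5.
So the shutdown price is €5.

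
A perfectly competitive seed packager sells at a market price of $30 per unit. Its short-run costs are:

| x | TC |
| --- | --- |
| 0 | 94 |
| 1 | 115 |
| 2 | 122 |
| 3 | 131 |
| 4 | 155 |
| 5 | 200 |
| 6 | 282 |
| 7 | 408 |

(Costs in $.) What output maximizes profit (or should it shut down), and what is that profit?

Compute π = P·x − TC at each output: x=0: -94; x=1: -85; x=2: -62; x=3: -41; x=4: -35; x=5: -50; x=6: -102; x=7: -198.
Profit is maximized at x = 4. AVC there is 61/4 = $15.25 ≤ P, so producing beats shutting down (which would give -$94).

x = 4; profit = -$35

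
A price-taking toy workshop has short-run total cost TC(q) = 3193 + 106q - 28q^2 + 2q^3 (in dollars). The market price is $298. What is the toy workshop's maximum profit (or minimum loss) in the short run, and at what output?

AVC = 106 - 28q + 2q^2 has its minimum $8 at q = 7; price $298 clears that bar, so the firm operates.
With MC = 106 - 56q + 6q^2, P = MC on the upward-sloping part at q* = 12.
TR = 298·12 = 3576. TC = 3193 + 696 = 3889. Profit = 3576 − 3889 = -$313.
By producing, the firm covers all variable cost plus $2880 of fixed cost; shutting down would lose the full $3193.

Profit = -$313 at q = 12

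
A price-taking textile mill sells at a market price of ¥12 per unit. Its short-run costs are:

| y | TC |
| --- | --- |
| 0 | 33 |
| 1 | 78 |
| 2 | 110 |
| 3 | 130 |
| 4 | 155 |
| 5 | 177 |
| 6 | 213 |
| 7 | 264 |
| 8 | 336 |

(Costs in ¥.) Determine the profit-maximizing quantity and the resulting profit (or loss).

Compute π = P·y − TC at each output: y=0: -33; y=1: -66; y=2: -86; y=3: -94; y=4: -107; y=5: -117; y=6: -141; y=7: -180; y=8: -240.
Profit is highest at y = 0. Equivalently, the lowest AVC in the table is 144/5 ≈ ¥28.80 at y = 5, and P = ¥12 falls below it — price never covers variable cost, so the firm shuts down and loses only its fixed cost.

y = 0 (shut down); profit = -¥33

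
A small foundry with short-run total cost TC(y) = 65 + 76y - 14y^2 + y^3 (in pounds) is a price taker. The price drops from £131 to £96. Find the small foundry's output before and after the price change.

AVC = 76 - 14y + y^2, minimized at y = 7 where min AVC = £27. MC = 76 - 28y + 3y^2.
At P = £131 ≥ min AVC, set P = MC on the rising branch: y = 11.
At P = £96 ≥ min AVC, set P = MC: y = 10. The firm stays open but cuts output.

Output falls from 11 to 10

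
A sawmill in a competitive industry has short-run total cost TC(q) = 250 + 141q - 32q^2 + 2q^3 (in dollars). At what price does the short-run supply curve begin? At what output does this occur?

The shutdown price is the minimum of AVC. VC = 141q - 32q^2 + 2q^3, so AVC = 141 - 32q + 2q^2.
dAVC/dq = -32 + 4q = 0 gives q = 8. min AVC = 141 - 32·8 + 2·8^2 = 13.
So the shutdown price is $13.

$13 per unit, at q = 8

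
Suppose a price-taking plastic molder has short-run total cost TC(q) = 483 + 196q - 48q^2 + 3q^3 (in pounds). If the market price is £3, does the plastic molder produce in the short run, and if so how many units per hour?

Shut down

Variable cost is VC = 196q - 48q^2 + 3q^3, so AVC = VC/q = 196 - 48q + 3q^2 and MC = dTC/dq = 196 - 96q + 9q^2.
AVC is minimized where dAVC/dq = -48 + 6q = 0, at q = 8; min AVC = 196 - 48·8 + 3·8^2 = £4.
P = £3 lies below min AVC = £4; no output level covers variable cost.
Shutting down limits the loss to fixed cost, £483.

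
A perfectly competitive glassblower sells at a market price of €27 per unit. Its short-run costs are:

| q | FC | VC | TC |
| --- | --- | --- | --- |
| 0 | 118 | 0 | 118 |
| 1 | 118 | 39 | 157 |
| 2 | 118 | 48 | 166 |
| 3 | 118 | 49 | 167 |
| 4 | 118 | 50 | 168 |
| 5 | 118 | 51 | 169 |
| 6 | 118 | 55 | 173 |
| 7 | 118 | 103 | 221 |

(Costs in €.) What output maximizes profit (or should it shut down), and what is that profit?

q = 6; profit = -€11

Compute π = P·q − TC at each output: q=0: -118; q=1: -130; q=2: -112; q=3: -86; q=4: -60; q=5: -34; q=6: -11; q=7: -32.
Profit is maximized at q = 6. AVC there is 55/6 = €9.17 ≤ P, so producing beats shutting down (which would give -€118).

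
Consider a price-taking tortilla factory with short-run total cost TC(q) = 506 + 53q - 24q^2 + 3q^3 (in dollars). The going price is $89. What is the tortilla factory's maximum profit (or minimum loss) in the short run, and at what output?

Profit = -$74 at q = 6

AVC = 53 - 24q + 3q^2; min AVC = $5 at q = 4. Since P = $89 ≥ min AVC, the firm produces.
MC = 53 - 48q + 9q^2. Setting P = MC and taking the root on the rising branch gives q* = 6.
TR = 89·6 = 534. TC = 506 + 102 = 608. Profit = 534 − 608 = -$74.
That loss of $74 beats the $506 the firm would lose by shutting down; producing recovers $432 of fixed cost.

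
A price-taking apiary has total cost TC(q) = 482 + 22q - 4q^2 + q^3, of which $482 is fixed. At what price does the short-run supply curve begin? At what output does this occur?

$18 per unit, at q = 2

Short-run supply begins at min AVC. From VC = 22q - 4q^2 + q^3, AVC = 22 - 4q + q^2.
At the minimum of AVC, MC = AVC. MC = 22 - 8q + 3q^2; setting MC = AVC gives 2q^2 - 4q = 0, so q = 2. min AVC = 18.
The firm shuts down for any P below $18.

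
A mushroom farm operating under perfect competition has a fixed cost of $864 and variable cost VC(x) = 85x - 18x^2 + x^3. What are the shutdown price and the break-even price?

AVC = 85 - 18x + x^2; minimized at x = 9, giving min AVC = $4. That is the shutdown price.
ATC = 864/x + 85 - 18x + x^2. Setting dATC/dx = −864/x^2 − 18 + 2x = 0 gives x = 12 (since 2·12^3 − 18·12^2 = 864).
min ATC = 864/12 + 85 − 18·12 + 12^2 = $85. That is the break-even price.
Between these two prices the firm operates at a loss; above $85 it earns a profit.

Shutdown price = $4; break-even price = $85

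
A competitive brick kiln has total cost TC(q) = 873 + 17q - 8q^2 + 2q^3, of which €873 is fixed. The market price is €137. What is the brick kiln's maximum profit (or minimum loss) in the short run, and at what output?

AVC = 17 - 8q + 2q^2; min AVC = €9 at q = 2. Since P = €137 ≥ min AVC, the firm produces.
With MC = 17 - 16q + 6q^2, P = MC on the upward-sloping part at q* = 6.
TR = 137·6 = 822. TC = 873 + 246 = 1119. Profit = 822 − 1119 = -€297.
Shutting down would mean losing the fixed cost of €873, so operating at a loss of €297 is better by €576.

Profit = -€297 at q = 6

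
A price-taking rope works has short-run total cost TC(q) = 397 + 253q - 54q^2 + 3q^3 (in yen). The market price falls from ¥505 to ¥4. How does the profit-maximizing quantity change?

Output falls from 14 to 0 (the firm shuts down)

MC = 253 - 108q + 9q^2; the shutdown threshold is min AVC = ¥10 (at q = 9).
With P = ¥505 above the shutdown price, P = MC gives q = 14.
At P = ¥4 < min AVC = ¥10, price no longer covers variable cost at any output, so the firm shuts down: q = 0.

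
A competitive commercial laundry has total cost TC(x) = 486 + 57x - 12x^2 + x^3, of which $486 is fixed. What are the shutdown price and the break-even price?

Shutdown price = $21; break-even price = $84

AVC = 57 - 12x + x^2; minimized at x = 6, giving min AVC = $21. That is the shutdown price.
ATC = 486/x + 57 - 12x + x^2. Setting dATC/dx = −486/x^2 − 12 + 2x = 0 gives x = 9 (since 2·9^3 − 12·9^2 = 486).
min ATC = 486/9 + 57 − 12·9 + 9^2 = $84. That is the break-even price.
Between these two prices the firm operates at a loss; above $84 it earns a profit.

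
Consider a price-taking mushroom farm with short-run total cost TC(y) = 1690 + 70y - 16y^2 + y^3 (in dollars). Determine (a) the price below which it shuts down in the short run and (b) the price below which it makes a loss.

AVC = 70 - 16y + y^2; minimized at y = 8, giving min AVC = $6. That is the shutdown price.
ATC = 1690/y + 70 - 16y + y^2. Setting dATC/dy = −1690/y^2 − 16 + 2y = 0 gives y = 13 (since 2·13^3 − 16·13^2 = 1690).
min ATC = 1690/13 + 70 − 16·13 + 13^2 = $161. That is the break-even price.
For $6 ≤ P < $161 the firm produces at a loss; below $6 it shuts down.

Shutdown price = $6; break-even price = $161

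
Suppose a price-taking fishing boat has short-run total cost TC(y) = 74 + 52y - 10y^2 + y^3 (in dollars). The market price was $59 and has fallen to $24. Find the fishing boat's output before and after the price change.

Output falls from 7 to 0 (the firm shuts down)

AVC = 52 - 10y + y^2, minimized at y = 5 where min AVC = $27. MC = 52 - 20y + 3y^2.
With P = $59 above the shutdown price, P = MC gives y = 7.
At P = $24 < min AVC = $27, price no longer covers variable cost at any output, so the firm shuts down: y = 0.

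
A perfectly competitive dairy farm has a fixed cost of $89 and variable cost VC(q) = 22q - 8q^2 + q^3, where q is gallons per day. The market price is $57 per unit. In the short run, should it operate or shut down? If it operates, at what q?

From TC, MC = TC'(q) = 22 - 16q + 3q^2 and AVC = VC/q = 22 - 8q + q^2.
AVC hits its minimum where MC = AVC, at q = 4, giving min AVC = 22 - 8·4 + 4^2 = $6.
Because $57 ≥ $6, revenue can cover variable cost; the firm operates.
Set P = MC: 57 = 22 - 16q + 3q^2 → -35 - 16q + 3q^2 = 0. The roots are q = -5/3 and q = 7; the profit-maximizing output is on the rising part of MC, so q* = 7.
Check: AVC at q = 7 is $15 ≤ P, so revenue covers variable cost.
Profit = P·q − TC = 57·7 − 194 = $205.

Produce at q = 7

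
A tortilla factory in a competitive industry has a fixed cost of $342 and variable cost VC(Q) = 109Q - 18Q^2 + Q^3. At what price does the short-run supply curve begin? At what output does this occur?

$28 per unit, at Q = 9

The shutdown price is the minimum of AVC. VC = 109Q - 18Q^2 + Q^3, so AVC = 109 - 18Q + Q^2.
At the minimum of AVC, MC = AVC. MC = 109 - 36Q + 3Q^2; setting MC = AVC gives 2Q^2 - 18Q = 0, so Q = 9. min AVC = 28.
So the shutdown price is $28.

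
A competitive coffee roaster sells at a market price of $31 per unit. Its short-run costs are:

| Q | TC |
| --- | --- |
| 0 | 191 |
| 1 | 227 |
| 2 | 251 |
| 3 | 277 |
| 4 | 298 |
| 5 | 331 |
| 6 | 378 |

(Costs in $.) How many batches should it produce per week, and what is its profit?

Q = 4; profit = -$174

Tabulate TR − TC: Q=0: -191; Q=1: -196; Q=2: -189; Q=3: -184; Q=4: -174; Q=5: -176; Q=6: -192.
Profit is maximized at Q = 4. AVC there is 107/4 = $26.75 ≤ P, so producing beats shutting down (which would give -$191).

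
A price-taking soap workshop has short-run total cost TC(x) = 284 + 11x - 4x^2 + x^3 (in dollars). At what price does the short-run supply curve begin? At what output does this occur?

$7 per unit, at x = 2

Short-run supply begins at min AVC. From VC = 11x - 4x^2 + x^3, AVC = 11 - 4x + x^2.
dAVC/dx = -4 + 2x = 0 gives x = 2. min AVC = 11 - 4·2 + 2^2 = 7.
So the shutdown price is $7.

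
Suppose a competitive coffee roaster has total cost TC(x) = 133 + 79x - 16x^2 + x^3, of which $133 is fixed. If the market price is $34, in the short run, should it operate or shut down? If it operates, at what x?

Produce at x = 9

Strip out fixed cost: VC = 79x - 16x^2 + x^3. Then AVC = 79 - 16x + x^2 and MC = 79 - 32x + 3x^2.
The AVC parabola has its vertex at x = 16/2 = 8, where AVC = 79 - 16·8 + 8^2 = $15.
P = $34 exceeds min AVC = $15, so the firm stays open.
Solving P = MC: 45 - 32x + 3x^2 = 0 ⇒ x = 5/3 or 9. On the upward-sloping branch, x* = 9.
Check: AVC at x = 9 is $16 ≤ P, so revenue covers variable cost.
Profit = P·x − TC = 34·9 − 277 = $29.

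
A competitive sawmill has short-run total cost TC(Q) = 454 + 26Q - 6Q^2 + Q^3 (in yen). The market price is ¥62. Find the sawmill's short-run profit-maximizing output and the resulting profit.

Profit = -¥238 at Q = 6

AVC = 26 - 6Q + Q^2 has its minimum ¥17 at Q = 3; price ¥62 clears that bar, so the firm operates.
With MC = 26 - 12Q + 3Q^2, P = MC on the upward-sloping part at Q* = 6.
TR = 62·6 = 372. TC = 454 + 156 = 610. Profit = 372 − 610 = -¥238.
Shutting down would mean losing the fixed cost of ¥454, so operating at a loss of ¥238 is better by ¥216.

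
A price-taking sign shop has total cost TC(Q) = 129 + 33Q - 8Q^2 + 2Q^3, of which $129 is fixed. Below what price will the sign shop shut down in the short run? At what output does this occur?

$25 per unit, at Q = 2

The firm shuts down when price falls below the minimum of average variable cost. AVC = VC/Q = 33 - 8Q + 2Q^2.
dAVC/dQ = -8 + 4Q = 0 gives Q = 2. min AVC = 33 - 8·2 + 2·2^2 = 25.
The firm shuts down for any P below $25.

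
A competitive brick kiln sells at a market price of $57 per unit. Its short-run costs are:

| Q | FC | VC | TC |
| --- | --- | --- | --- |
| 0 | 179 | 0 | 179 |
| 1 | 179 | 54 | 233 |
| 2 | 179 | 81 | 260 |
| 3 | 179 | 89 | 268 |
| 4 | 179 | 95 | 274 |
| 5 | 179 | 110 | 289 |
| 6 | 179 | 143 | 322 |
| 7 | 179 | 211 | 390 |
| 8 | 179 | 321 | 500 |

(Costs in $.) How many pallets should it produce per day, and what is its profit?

Q = 6; profit = $20

Compute π = P·Q − TC at each output: Q=0: -179; Q=1: -176; Q=2: -146; Q=3: -97; Q=4: -46; Q=5: -4; Q=6: 20; Q=7: 9; Q=8: -44.
Profit is maximized at Q = 6. AVC there is 143/6 = $23.83 ≤ P, so producing beats shutting down (which would give -$179).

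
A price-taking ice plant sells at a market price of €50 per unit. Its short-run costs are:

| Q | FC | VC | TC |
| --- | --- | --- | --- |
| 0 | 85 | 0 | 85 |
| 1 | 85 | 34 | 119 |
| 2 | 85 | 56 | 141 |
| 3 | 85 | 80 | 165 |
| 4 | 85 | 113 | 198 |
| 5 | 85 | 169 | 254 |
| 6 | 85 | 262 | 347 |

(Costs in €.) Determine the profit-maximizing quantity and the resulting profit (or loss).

Profit at each row (π = 50Q − TC): Q=0: -85; Q=1: -69; Q=2: -41; Q=3: -15; Q=4: 2; Q=5: -4; Q=6: -47.
Profit is maximized at Q = 4. AVC there is 113/4 = €28.25 ≤ P, so producing beats shutting down (which would give -€85).

Q = 4; profit = €2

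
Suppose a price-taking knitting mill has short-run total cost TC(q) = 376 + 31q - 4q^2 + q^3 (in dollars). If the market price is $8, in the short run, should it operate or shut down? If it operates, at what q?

From TC, MC = TC'(q) = 31 - 8q + 3q^2 and AVC = VC/q = 31 - 4q + q^2.
The AVC parabola has its vertex at q = 4/2 = 2, where AVC = 31 - 4·2 + 2^2 = $27.
With P < min AVC ($8 < $27), every unit sold adds to the loss.
Best response: produce nothing and absorb the $376 fixed cost.

Shut down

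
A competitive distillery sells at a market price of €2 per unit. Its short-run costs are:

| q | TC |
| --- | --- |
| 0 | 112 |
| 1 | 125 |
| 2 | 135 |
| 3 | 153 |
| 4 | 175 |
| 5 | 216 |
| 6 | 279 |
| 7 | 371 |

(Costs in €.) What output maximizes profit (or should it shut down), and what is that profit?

Profit at each row (π = 2q − TC): q=0: -112; q=1: -123; q=2: -131; q=3: -147; q=4: -167; q=5: -206; q=6: -267; q=7: -357.
Profit is highest at q = 0. Equivalently, the lowest AVC in the table is 23/2 ≈ €11.50 at q = 2, and P = €2 falls below it — price never covers variable cost, so the firm shuts down and loses only its fixed cost.

q = 0 (shut down); profit = -€112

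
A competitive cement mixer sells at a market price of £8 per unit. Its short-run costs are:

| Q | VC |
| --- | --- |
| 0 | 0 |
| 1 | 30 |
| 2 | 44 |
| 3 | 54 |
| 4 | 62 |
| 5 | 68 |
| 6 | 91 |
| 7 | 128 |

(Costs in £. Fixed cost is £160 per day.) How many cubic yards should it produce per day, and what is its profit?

Q = 0 (shut down); profit = -£160

Profit at each row (π = 8Q − TC): Q=0: -160; Q=1: -182; Q=2: -188; Q=3: -190; Q=4: -190; Q=5: -188; Q=6: -203; Q=7: -232.
Profit is highest at Q = 0. Equivalently, the lowest AVC in the table is 68/5 ≈ £13.60 at Q = 5, and P = £8 falls below it — price never covers variable cost, so the firm shuts down and loses only its fixed cost.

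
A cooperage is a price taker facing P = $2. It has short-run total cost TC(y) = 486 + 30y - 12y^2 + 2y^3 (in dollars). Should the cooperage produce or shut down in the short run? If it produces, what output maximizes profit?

Shut down

Variable cost is VC = 30y - 12y^2 + 2y^3, so AVC = VC/y = 30 - 12y + 2y^2 and MC = dTC/dy = 30 - 24y + 6y^2.
AVC is minimized where dAVC/dy = -12 + 4y = 0, at y = 3; min AVC = 30 - 12·3 + 2·3^2 = $12.
With P < min AVC ($2 < $12), every unit sold adds to the loss.
Shutting down limits the loss to fixed cost, $486.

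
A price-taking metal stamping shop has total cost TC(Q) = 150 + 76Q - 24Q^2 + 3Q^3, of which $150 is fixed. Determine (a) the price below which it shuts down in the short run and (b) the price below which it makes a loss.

Shutdown price = min AVC. AVC = 76 - 24Q + 3Q^2, with vertex at Q = 4 and minimum $28.
ATC = 150/Q + 76 - 24Q + 3Q^2. Setting dATC/dQ = −150/Q^2 − 24 + 6Q = 0 gives Q = 5 (since 6·5^3 − 24·5^2 = 150).
min ATC = 150/5 + 76 − 24·5 + 3·5^2 = $61. That is the break-even price.
For $28 ≤ P < $61 the firm produces at a loss; below $28 it shuts down.

Shutdown price = $28; break-even price = $61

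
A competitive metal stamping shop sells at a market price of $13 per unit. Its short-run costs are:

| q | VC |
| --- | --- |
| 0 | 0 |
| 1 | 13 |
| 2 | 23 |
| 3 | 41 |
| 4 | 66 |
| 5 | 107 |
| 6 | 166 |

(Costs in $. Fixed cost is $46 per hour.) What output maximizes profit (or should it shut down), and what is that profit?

Profit at each row (π = 13q − TC): q=0: -46; q=1: -46; q=2: -43; q=3: -48; q=4: -60; q=5: -88; q=6: -134.
Profit is maximized at q = 2. AVC there is 23/2 = $11.50 ≤ P, so producing beats shutting down (which would give -$46).

q = 2; profit = -$43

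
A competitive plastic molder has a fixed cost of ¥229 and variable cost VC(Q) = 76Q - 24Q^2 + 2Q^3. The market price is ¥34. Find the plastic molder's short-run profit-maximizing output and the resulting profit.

AVC = 76 - 24Q + 2Q^2 has its minimum ¥4 at Q = 6; price ¥34 clears that bar, so the firm operates.
With MC = 76 - 48Q + 6Q^2, P = MC on the upward-sloping part at Q* = 7.
TR = 34·7 = 238. TC = 229 + 42 = 271. Profit = 238 − 271 = -¥33.
That loss of ¥33 beats the ¥229 the firm would lose by shutting down; producing recovers ¥196 of fixed cost.

Profit = -¥33 at Q = 7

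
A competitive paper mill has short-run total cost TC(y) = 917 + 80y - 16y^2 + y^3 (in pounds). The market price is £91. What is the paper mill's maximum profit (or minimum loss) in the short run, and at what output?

AVC = 80 - 16y + y^2 has its minimum £16 at y = 8; price £91 clears that bar, so the firm operates.
MC = 80 - 32y + 3y^2. Setting P = MC and taking the root on the rising branch gives y* = 11.
TR = 91·11 = 1001. TC = 917 + 275 = 1192. Profit = 1001 − 1192 = -£191.
By producing, the firm covers all variable cost plus £726 of fixed cost; shutting down would lose the full £917.

Profit = -£191 at y = 11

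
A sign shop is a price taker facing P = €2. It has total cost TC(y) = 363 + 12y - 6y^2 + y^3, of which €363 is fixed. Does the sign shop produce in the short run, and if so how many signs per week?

Variable cost is VC = 12y - 6y^2 + y^3, so AVC = VC/y = 12 - 6y + y^2 and MC = dTC/dy = 12 - 12y + 3y^2.
AVC hits its minimum where MC = AVC, at y = 3, giving min AVC = 12 - 6·3 + 3^2 = €3.
Since P = €2 < min AVC = €3, price fails to cover variable cost at any output.
Best response: produce nothing and absorb the €363 fixed cost.

Shut down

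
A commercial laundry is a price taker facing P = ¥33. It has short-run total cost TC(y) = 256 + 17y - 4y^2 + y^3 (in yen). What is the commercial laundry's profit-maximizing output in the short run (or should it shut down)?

From TC, MC = TC'(y) = 17 - 8y + 3y^2 and AVC = VC/y = 17 - 4y + y^2.
AVC hits its minimum where MC = AVC, at y = 2, giving min AVC = 17 - 4·2 + 2^2 = ¥13.
P = ¥33 exceeds min AVC = ¥13, so the firm stays open.
P = MC gives -16 - 8y + 3y^2 = 0, with roots -4/3 and 4. Take the larger (rising MC): y* = 4.
Check: AVC at y = 4 is ¥17 ≤ P, so revenue covers variable cost.
Profit = P·y − TC = 33·4 − 324 = -¥192, a loss, but smaller than the ¥256 fixed cost the firm would lose by shutting down.

Produce at y = 4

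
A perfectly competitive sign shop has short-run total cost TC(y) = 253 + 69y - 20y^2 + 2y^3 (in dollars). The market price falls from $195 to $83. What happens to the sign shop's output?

Output falls from 9 to 7

AVC = 69 - 20y + 2y^2, minimized at y = 5 where min AVC = $19. MC = 69 - 40y + 6y^2.
With P = $195 above the shutdown price, P = MC gives y = 9.
At P = $83 ≥ min AVC, set P = MC: y = 7. The firm stays open but cuts output.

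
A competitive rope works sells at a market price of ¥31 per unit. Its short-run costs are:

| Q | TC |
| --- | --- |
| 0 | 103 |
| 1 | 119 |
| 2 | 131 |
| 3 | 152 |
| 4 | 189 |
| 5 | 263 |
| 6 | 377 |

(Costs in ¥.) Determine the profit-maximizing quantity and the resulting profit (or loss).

Q = 3; profit = -¥59

Profit at each row (π = 31Q − TC): Q=0: -103; Q=1: -88; Q=2: -69; Q=3: -59; Q=4: -65; Q=5: -108; Q=6: -191.
Profit is maximized at Q = 3. AVC there is 49/3 = ¥16.33 ≤ P, so producing beats shutting down (which would give -¥103).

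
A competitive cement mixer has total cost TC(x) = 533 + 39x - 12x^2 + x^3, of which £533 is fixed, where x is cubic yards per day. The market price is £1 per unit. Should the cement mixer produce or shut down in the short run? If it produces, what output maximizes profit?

Shut down

Variable cost is VC = 39x - 12x^2 + x^3, so AVC = VC/x = 39 - 12x + x^2 and MC = dTC/dx = 39 - 24x + 3x^2.
The AVC parabola has its vertex at x = 12/2 = 6, where AVC = 39 - 12·6 + 6^2 = £3.
P = £1 lies below min AVC = £3; no output level covers variable cost.
The firm minimizes its loss by shutting down and losing only its fixed cost of £533.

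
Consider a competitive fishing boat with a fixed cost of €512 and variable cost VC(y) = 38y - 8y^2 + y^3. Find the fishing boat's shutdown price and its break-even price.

AVC = 38 - 8y + y^2; minimized at y = 4, giving min AVC = €22. That is the shutdown price.
ATC = 512/y + 38 - 8y + y^2. Setting dATC/dy = −512/y^2 − 8 + 2y = 0 gives y = 8 (since 2·8^3 − 8·8^2 = 512).
min ATC = 512/8 + 38 − 8·8 + 8^2 = €102. That is the break-even price.
For €22 ≤ P < €102 the firm produces at a loss; below €22 it shuts down.

Shutdown price = €22; break-even price = €102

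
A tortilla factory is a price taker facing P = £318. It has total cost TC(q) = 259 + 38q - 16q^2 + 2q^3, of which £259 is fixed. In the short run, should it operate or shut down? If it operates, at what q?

Produce at q = 10

From TC, MC = TC'(q) = 38 - 32q + 6q^2 and AVC = VC/q = 38 - 16q + 2q^2.
The AVC parabola has its vertex at q = 16/4 = 4, where AVC = 38 - 16·4 + 2·4^2 = £6.
P = £318 exceeds min AVC = £6, so the firm stays open.
P = MC gives -280 - 32q + 6q^2 = 0, with roots -14/3 and 10. Take the larger (rising MC): q* = 10.
Check: AVC at q = 10 is £78 ≤ P, so revenue covers variable cost.
Profit = P·q − TC = 318·10 − 1039 = £2141.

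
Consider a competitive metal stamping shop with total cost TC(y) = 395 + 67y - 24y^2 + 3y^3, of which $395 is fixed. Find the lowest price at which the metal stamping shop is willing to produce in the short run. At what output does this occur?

The firm shuts down when price falls below the minimum of average variable cost. AVC = VC/y = 67 - 24y + 3y^2.
dAVC/dy = -24 + 6y = 0 gives y = 4. min AVC = 67 - 24·4 + 3·4^2 = 19.
The firm shuts down for any P below $19.

$19 per unit, at y = 4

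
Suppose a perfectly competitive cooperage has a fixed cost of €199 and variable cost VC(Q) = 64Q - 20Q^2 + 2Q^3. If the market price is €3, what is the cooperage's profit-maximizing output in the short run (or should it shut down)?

Shut down

Variable cost is VC = 64Q - 20Q^2 + 2Q^3, so AVC = VC/Q = 64 - 20Q + 2Q^2 and MC = dTC/dQ = 64 - 40Q + 6Q^2.
AVC is minimized where dAVC/dQ = -20 + 4Q = 0, at Q = 5; min AVC = 64 - 20·5 + 2·5^2 = €14.
Since P = €3 < min AVC = €14, price fails to cover variable cost at any output.
The firm minimizes its loss by shutting down and losing only its fixed cost of €199.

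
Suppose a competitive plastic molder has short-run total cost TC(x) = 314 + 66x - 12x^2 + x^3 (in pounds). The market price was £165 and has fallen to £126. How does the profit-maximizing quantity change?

Output falls from 11 to 10

MC = 66 - 24x + 3x^2; the shutdown threshold is min AVC = £30 (at x = 6).
At P = £165 ≥ min AVC, set P = MC on the rising branch: x = 11.
At P = £126 ≥ min AVC, set P = MC: x = 10. The firm stays open but cuts output.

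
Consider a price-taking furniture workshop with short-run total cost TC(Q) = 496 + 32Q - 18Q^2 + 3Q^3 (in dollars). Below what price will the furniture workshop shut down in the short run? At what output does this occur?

$5 per unit, at Q = 3

The firm shuts down when price falls below the minimum of average variable cost. AVC = VC/Q = 32 - 18Q + 3Q^2.
At the minimum of AVC, MC = AVC. MC = 32 - 36Q + 9Q^2; setting MC = AVC gives 6Q^2 - 18Q = 0, so Q = 3. min AVC = 5.
For P < $5 the firm produces nothing.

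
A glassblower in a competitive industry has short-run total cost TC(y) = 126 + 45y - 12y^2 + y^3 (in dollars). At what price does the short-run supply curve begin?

Short-run supply begins at min AVC. From VC = 45y - 12y^2 + y^3, AVC = 45 - 12y + y^2.
At the minimum of AVC, MC = AVC. MC = 45 - 24y + 3y^2; setting MC = AVC gives 2y^2 - 12y = 0, so y = 6. min AVC = 9.
For P < $9 the firm produces nothing.

$9 per unit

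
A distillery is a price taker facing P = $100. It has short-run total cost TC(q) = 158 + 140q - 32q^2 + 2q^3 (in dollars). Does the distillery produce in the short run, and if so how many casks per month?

Produce at q = 10

From TC, MC = TC'(q) = 140 - 64q + 6q^2 and AVC = VC/q = 140 - 32q + 2q^2.
AVC hits its minimum where MC = AVC, at q = 8, giving min AVC = 140 - 32·8 + 2·8^2 = $12.
Since P = $100 ≥ min AVC = $12, price covers variable cost and the firm should produce.
Solving P = MC: 40 - 64q + 6q^2 = 0 ⇒ q = 2/3 or 10. On the upward-sloping branch, q* = 10.
Check: AVC at q = 10 is $20 ≤ P, so revenue covers variable cost.
Profit = P·q − TC = 100·10 − 358 = $642.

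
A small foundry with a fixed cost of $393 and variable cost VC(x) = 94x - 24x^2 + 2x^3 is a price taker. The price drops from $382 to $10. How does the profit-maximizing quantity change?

MC = 94 - 48x + 6x^2; the shutdown threshold is min AVC = $22 (at x = 6).
At P = $382 ≥ min AVC, set P = MC on the rising branch: x = 12.
At P = $10 < min AVC = $22, price no longer covers variable cost at any output, so the firm shuts down: x = 0.

Output falls from 12 to 0 (the firm shuts down)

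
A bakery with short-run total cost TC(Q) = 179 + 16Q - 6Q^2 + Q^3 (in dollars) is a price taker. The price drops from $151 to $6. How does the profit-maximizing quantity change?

MC = 16 - 12Q + 3Q^2; the shutdown threshold is min AVC = $7 (at Q = 3).
With P = $151 above the shutdown price, P = MC gives Q = 9.
At P = $6 < min AVC = $7, price no longer covers variable cost at any output, so the firm shuts down: Q = 0.

Output falls from 9 to 0 (the firm shuts down)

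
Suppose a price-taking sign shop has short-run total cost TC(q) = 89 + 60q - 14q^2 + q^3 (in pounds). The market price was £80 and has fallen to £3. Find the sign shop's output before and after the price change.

MC = 60 - 28q + 3q^2; the shutdown threshold is min AVC = £11 (at q = 7).
At P = £80 ≥ min AVC, set P = MC on the rising branch: q = 10.
At P = £3 < min AVC = £11, price no longer covers variable cost at any output, so the firm shuts down: q = 0.

Output falls from 10 to 0 (the firm shuts down)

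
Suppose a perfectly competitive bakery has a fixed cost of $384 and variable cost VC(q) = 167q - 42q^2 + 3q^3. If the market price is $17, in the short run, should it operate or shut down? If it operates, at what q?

Variable cost is VC = 167q - 42q^2 + 3q^3, so AVC = VC/q = 167 - 42q + 3q^2 and MC = dTC/dq = 167 - 84q + 9q^2.
The AVC parabola has its vertex at q = 42/6 = 7, where AVC = 167 - 42·7 + 3·7^2 = $20.
P = $17 lies below min AVC = $20; no output level covers variable cost.
Best response: produce nothing and absorb the $384 fixed cost.

Shut down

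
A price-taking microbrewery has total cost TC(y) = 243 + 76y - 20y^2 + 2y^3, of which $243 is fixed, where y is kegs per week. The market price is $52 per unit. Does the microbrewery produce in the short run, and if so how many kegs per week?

Produce at y = 6

Strip out fixed cost: VC = 76y - 20y^2 + 2y^3. Then AVC = 76 - 20y + 2y^2 and MC = 76 - 40y + 6y^2.
AVC is minimized where dAVC/dy = -20 + 4y = 0, at y = 5; min AVC = 76 - 20·5 + 2·5^2 = $26.
P = $52 exceeds min AVC = $26, so the firm stays open.
Set P = MC: 52 = 76 - 40y + 6y^2 → 24 - 40y + 6y^2 = 0. The roots are y = 2/3 and y = 6; the profit-maximizing output is on the rising part of MC, so y* = 6.
Check: AVC at y = 6 is $28 ≤ P, so revenue covers variable cost.
Profit = P·y − TC = 52·6 − 411 = -$99, a loss, but smaller than the $243 fixed cost the firm would lose by shutting down.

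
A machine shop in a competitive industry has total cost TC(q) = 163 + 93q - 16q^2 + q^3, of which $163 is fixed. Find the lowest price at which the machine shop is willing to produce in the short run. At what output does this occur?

$29 per unit, at q = 8

The shutdown price is the minimum of AVC. VC = 93q - 16q^2 + q^3, so AVC = 93 - 16q + q^2.
dAVC/dq = -16 + 2q = 0 gives q = 8. min AVC = 93 - 16·8 + 8^2 = 29.
The firm shuts down for any P below $29.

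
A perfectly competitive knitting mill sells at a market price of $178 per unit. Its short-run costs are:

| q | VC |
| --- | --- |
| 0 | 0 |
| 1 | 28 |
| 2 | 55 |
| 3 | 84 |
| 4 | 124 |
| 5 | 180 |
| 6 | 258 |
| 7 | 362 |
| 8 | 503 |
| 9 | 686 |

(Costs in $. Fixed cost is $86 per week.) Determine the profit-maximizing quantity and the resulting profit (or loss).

Tabulate TR − TC: q=0: -86; q=1: 64; q=2: 215; q=3: 364; q=4: 502; q=5: 624; q=6: 724; q=7: 798; q=8: 835; q=9: 830.
Profit is maximized at q = 8. AVC there is 503/8 = $62.88 ≤ P, so producing beats shutting down (which would give -$86).

q = 8; profit = $835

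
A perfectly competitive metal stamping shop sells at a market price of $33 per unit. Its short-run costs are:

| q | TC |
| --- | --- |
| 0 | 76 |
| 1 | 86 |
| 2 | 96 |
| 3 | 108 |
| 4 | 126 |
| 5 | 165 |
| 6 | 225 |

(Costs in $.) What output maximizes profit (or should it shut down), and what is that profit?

Profit at each row (π = 33q − TC): q=0: -76; q=1: -53; q=2: -30; q=3: -9; q=4: 6; q=5: 0; q=6: -27.
Profit is maximized at q = 4. AVC there is 50/4 = $12.50 ≤ P, so producing beats shutting down (which would give -$76).

q = 4; profit = $6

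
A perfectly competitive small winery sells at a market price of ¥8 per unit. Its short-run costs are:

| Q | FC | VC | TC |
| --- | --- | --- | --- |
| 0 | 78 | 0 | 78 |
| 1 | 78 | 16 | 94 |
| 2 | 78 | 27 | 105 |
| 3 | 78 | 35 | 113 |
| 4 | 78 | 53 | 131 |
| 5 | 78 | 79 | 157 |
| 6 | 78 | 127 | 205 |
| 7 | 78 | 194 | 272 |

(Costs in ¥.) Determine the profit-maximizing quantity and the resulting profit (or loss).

Compute π = P·Q − TC at each output: Q=0: -78; Q=1: -86; Q=2: -89; Q=3: -89; Q=4: -99; Q=5: -117; Q=6: -157; Q=7: -216.
Profit is highest at Q = 0. Equivalently, the lowest AVC in the table is 35/3 ≈ ¥11.67 at Q = 3, and P = ¥8 falls below it — price never covers variable cost, so the firm shuts down and loses only its fixed cost.

Q = 0 (shut down); profit = -¥78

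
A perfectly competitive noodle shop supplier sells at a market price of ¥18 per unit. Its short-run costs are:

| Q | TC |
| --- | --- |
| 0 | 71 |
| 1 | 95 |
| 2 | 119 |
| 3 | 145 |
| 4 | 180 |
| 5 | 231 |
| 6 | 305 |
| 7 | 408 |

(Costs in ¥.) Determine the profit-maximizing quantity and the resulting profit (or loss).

Compute π = P·Q − TC at each output: Q=0: -71; Q=1: -77; Q=2: -83; Q=3: -91; Q=4: -108; Q=5: -141; Q=6: -197; Q=7: -282.
Profit is highest at Q = 0. Equivalently, the lowest AVC in the table is 24/1 ≈ ¥24 at Q = 1, and P = ¥18 falls below it — price never covers variable cost, so the firm shuts down and loses only its fixed cost.

Q = 0 (shut down); profit = -¥71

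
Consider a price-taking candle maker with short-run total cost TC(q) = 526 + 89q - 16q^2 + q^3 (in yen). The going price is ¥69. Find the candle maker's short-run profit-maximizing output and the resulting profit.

Profit = -¥126 at q = 10

AVC = 89 - 16q + q^2 has its minimum ¥25 at q = 8; price ¥69 clears that bar, so the firm operates.
With MC = 89 - 32q + 3q^2, P = MC on the upward-sloping part at q* = 10.
TR = 69·10 = 690. TC = 526 + 290 = 816. Profit = 690 − 816 = -¥126.
By producing, the firm covers all variable cost plus ¥400 of fixed cost; shutting down would lose the full ¥526.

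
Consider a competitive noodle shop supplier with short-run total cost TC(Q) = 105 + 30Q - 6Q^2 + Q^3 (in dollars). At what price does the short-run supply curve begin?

The firm shuts down when price falls below the minimum of average variable cost. AVC = VC/Q = 30 - 6Q + Q^2.
At the minimum of AVC, MC = AVC. MC = 30 - 12Q + 3Q^2; setting MC = AVC gives 2Q^2 - 6Q = 0, so Q = 3. min AVC = 21.
So the shutdown price is $21.

$21 per unit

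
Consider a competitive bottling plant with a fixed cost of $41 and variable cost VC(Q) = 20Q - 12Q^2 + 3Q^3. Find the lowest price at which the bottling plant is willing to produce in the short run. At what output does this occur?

$8 per unit, at Q = 2

Short-run supply begins at min AVC. From VC = 20Q - 12Q^2 + 3Q^3, AVC = 20 - 12Q + 3Q^2.
dAVC/dQ = -12 + 6Q = 0 gives Q = 2. min AVC = 20 - 12·2 + 3·2^2 = 8.
For P < $8 the firm produces nothing.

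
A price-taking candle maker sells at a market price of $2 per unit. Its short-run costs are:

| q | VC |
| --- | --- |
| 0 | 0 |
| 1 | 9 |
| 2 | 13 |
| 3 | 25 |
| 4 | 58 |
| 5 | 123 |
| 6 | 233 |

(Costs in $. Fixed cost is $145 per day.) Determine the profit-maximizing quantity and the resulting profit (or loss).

q = 0 (shut down); profit = -$145

Tabulate TR − TC: q=0: -145; q=1: -152; q=2: -154; q=3: -164; q=4: -195; q=5: -258; q=6: -366.
Profit is highest at q = 0. Equivalently, the lowest AVC in the table is 13/2 ≈ $6.50 at q = 2, and P = $2 falls below it — price never covers variable cost, so the firm shuts down and loses only its fixed cost.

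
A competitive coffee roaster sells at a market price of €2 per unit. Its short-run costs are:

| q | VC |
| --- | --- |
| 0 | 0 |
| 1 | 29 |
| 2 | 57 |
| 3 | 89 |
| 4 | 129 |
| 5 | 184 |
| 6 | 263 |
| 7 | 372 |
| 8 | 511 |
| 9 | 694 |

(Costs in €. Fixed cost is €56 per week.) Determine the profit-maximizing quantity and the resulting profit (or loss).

q = 0 (shut down); profit = -€56

Compute π = P·q − TC at each output: q=0: -56; q=1: -83; q=2: -109; q=3: -139; q=4: -177; q=5: -230; q=6: -307; q=7: -414; q=8: -551; q=9: -732.
Profit is highest at q = 0. Equivalently, the lowest AVC in the table is 57/2 ≈ €28.50 at q = 2, and P = €2 falls below it — price never covers variable cost, so the firm shuts down and loses only its fixed cost.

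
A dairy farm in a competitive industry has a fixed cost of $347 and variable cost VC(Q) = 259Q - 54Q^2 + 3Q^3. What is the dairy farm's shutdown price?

The firm shuts down when price falls below the minimum of average variable cost. AVC = VC/Q = 259 - 54Q + 3Q^2.
At the minimum of AVC, MC = AVC. MC = 259 - 108Q + 9Q^2; setting MC = AVC gives 6Q^2 - 54Q = 0, so Q = 9. min AVC = 16.
The firm shuts down for any P below $16.

$16 per unit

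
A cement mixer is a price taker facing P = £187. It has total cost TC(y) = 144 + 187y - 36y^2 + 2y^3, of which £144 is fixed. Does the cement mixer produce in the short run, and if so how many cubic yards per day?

Produce at y = 12

Strip out fixed cost: VC = 187y - 36y^2 + 2y^3. Then AVC = 187 - 36y + 2y^2 and MC = 187 - 72y + 6y^2.
The AVC parabola has its vertex at y = 36/4 = 9, where AVC = 187 - 36·9 + 2·9^2 = £25.
P = £187 exceeds min AVC = £25, so the firm stays open.
Solving P = MC: -72y + 6y^2 = 0 ⇒ y = 0 or 12. On the upward-sloping branch, y* = 12.
Check: AVC at y = 12 is £43 ≤ P, so revenue covers variable cost.
Profit = P·y − TC = 187·12 − 660 = £1584.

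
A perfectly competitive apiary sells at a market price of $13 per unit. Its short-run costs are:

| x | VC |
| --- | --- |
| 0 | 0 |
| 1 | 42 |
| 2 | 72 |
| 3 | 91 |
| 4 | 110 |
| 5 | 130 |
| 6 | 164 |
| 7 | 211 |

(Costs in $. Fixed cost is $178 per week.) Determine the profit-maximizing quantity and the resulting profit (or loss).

x = 0 (shut down); profit = -$178

Profit at each row (π = 13x − TC): x=0: -178; x=1: -207; x=2: -224; x=3: -230; x=4: -236; x=5: -243; x=6: -264; x=7: -298.
Profit is highest at x = 0. Equivalently, the lowest AVC in the table is 130/5 ≈ $26 at x = 5, and P = $13 falls below it — price never covers variable cost, so the firm shuts down and loses only its fixed cost.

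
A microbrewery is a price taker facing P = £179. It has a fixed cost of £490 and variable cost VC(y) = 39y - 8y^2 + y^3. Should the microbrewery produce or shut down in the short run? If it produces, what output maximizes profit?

Variable cost is VC = 39y - 8y^2 + y^3, so AVC = VC/y = 39 - 8y + y^2 and MC = dTC/dy = 39 - 16y + 3y^2.
AVC hits its minimum where MC = AVC, at y = 4, giving min AVC = 39 - 8·4 + 4^2 = £23.
P = £179 exceeds min AVC = £23, so the firm stays open.
Set P = MC: 179 = 39 - 16y + 3y^2 → -140 - 16y + 3y^2 = 0. The roots are y = -14/3 and y = 10; the profit-maximizing output is on the rising part of MC, so y* = 10.
Check: AVC at y = 10 is £59 ≤ P, so revenue covers variable cost.
Profit = P·y − TC = 179·10 − 1080 = £710.

Produce at y = 10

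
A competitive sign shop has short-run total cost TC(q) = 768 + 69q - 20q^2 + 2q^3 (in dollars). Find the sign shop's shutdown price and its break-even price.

Shutdown price = $19; break-even price = $133

Shutdown price = min AVC. AVC = 69 - 20q + 2q^2, with vertex at q = 5 and minimum $19.
ATC = 768/q + 69 - 20q + 2q^2. Setting dATC/dq = −768/q^2 − 20 + 4q = 0 gives q = 8 (since 4·8^3 − 20·8^2 = 768).
min ATC = 768/8 + 69 − 20·8 + 2·8^2 = $133. That is the break-even price.
For $19 ≤ P < $133 the firm produces at a loss; below $19 it shuts down.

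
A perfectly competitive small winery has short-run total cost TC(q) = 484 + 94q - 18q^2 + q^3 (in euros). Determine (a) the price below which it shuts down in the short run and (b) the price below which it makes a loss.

AVC = 94 - 18q + q^2; minimized at q = 9, giving min AVC = €13. That is the shutdown price.
ATC = 484/q + 94 - 18q + q^2. Setting dATC/dq = −484/q^2 − 18 + 2q = 0 gives q = 11 (since 2·11^3 − 18·11^2 = 484).
min ATC = 484/11 + 94 − 18·11 + 11^2 = €61. That is the break-even price.
For €13 ≤ P < €61 the firm produces at a loss; below €13 it shuts down.

Shutdown price = €13; break-even price = €61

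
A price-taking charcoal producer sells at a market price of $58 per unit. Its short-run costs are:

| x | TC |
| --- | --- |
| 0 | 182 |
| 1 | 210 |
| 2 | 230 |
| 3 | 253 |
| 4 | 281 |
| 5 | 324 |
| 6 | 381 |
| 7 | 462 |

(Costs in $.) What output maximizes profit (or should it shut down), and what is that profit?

Profit at each row (π = 58x − TC): x=0: -182; x=1: -152; x=2: -114; x=3: -79; x=4: -49; x=5: -34; x=6: -33; x=7: -56.
Profit is maximized at x = 6. AVC there is 199/6 = $33.17 ≤ P, so producing beats shutting down (which would give -$182).

x = 6; profit = -$33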